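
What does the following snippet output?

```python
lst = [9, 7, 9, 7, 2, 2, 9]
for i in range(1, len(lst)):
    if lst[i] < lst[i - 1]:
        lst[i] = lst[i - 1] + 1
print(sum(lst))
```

84

i=1: 7<9, lst[1] = 9+1 = 10 → [9, 10, 9, 7, 2, 2, 9]
i=2: 9<10, lst[2] = 10+1 = 11 → [9, 10, 11, 7, 2, 2, 9]
i=3: 7<11, lst[3] = 11+1 = 12 → [9, 10, 11, 12, 2, 2, 9]
i=4: 2<12, lst[4] = 12+1 = 13 → [9, 10, 11, 12, 13, 2, 9]
i=5: 2<13, lst[5] = 13+1 = 14 → [9, 10, 11, 12, 13, 14, 9]
i=6: 9<14, lst[6] = 14+1 = 15 → [9, 10, 11, 12, 13, 14, 15]
sum = 84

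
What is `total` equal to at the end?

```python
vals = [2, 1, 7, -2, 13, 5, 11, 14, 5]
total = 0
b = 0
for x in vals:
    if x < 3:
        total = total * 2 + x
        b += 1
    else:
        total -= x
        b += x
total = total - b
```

x=2: <3, total = 0*2+2 = 2; b=1
x=1: <3, total = 2*2+1 = 5; b=2
x=7: not <3, total = 5-7 = -2; b=9
x=-2: <3, total = (-2)*2+(-2) = -6; b=10
x=13: not <3, total = (-6)-13 = -19; b=23
x=5: not <3, total = (-19)-5 = -24; b=28
x=11: not <3, total = (-24)-11 = -35; b=39
x=14: not <3, total = (-35)-14 = -49; b=53
x=5: not <3, total = (-49)-5 = -54; b=58
total-b = (-54)-58 = -112

-112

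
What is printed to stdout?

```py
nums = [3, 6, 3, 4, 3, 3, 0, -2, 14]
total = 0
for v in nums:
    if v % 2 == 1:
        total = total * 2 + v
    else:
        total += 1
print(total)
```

60

v=3: odd, total = 0*2+3 = 3
v=6: not odd, total = 3+1 = 4
v=3: odd, total = 4*2+3 = 11
v=4: not odd, total = 11+1 = 12
v=3: odd, total = 12*2+3 = 27
v=3: odd, total = 27*2+3 = 57
v=0: not odd, total = 57+1 = 58
v=-2: not odd, total = 58+1 = 59
v=14: not odd, total = 59+1 = 60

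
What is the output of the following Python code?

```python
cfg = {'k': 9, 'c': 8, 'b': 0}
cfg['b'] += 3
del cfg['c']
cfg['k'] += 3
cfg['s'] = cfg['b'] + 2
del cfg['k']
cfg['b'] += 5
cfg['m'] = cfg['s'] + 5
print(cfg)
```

{'b': 8, 's': 5, 'm': 10}

cfg['b'] = 0+3 = 3 → {'k': 9, 'c': 8, 'b': 3}
del 'c' → {'k': 9, 'b': 3}
cfg['k'] = 9+3 = 12 → {'k': 12, 'b': 3}
cfg['s'] = cfg['b']+2 = 5 → {'k': 12, 'b': 3, 's': 5}
del 'k' → {'b': 3, 's': 5}
cfg['b'] = 3+5 = 8 → {'b': 8, 's': 5}
cfg['m'] = cfg['s']+5 = 10 → {'b': 8, 's': 5, 'm': 10}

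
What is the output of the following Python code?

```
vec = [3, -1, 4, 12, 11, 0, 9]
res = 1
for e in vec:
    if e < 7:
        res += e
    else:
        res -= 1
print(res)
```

4

e=3: <7, res = 1+3 = 4
e=-1: <7, res = 4+(-1) = 3
e=4: <7, res = 3+4 = 7
e=12: not <7, res = 7-1 = 6
e=11: not <7, res = 6-1 = 5
e=0: <7, res = 5+0 = 5
e=9: not <7, res = 5-1 = 4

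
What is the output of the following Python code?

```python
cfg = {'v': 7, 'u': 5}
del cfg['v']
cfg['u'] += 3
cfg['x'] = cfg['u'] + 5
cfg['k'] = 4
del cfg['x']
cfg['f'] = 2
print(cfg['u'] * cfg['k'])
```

del 'v' → {'u': 5}
cfg['u'] = 5+3 = 8 → {'u': 8}
cfg['x'] = cfg['u']+5 = 13 → {'u': 8, 'x': 13}
cfg['k'] = 4 → {'u': 8, 'x': 13, 'k': 4}
del 'x' → {'u': 8, 'k': 4}
cfg['f'] = 2 → {'u': 8, 'k': 4, 'f': 2}
cfg['u']*cfg['k'] = 8*4 = 32

32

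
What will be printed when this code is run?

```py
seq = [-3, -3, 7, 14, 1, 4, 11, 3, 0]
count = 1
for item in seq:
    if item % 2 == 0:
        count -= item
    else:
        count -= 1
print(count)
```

item=-3: not even, count = 1-1 = 0
item=-3: not even, count = 0-1 = -1
item=7: not even, count = (-1)-1 = -2
item=14: even, count = (-2)-14 = -16
item=1: not even, count = (-16)-1 = -17
item=4: even, count = (-17)-4 = -21
item=11: not even, count = (-21)-1 = -22
item=3: not even, count = (-22)-1 = -23
item=0: even, count = (-23)-0 = -23

-23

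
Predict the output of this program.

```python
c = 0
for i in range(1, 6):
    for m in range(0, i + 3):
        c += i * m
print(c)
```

i=1,m=0: c = 0+0 = 0
i=1,m=1: c = 0+1 = 1
i=1,m=2: c = 1+2 = 3
i=1,m=3: c = 3+3 = 6
i=2,m=0: c = 6+0 = 6
i=2,m=1: c = 6+2 = 8
i=2,m=2: c = 8+4 = 12
i=2,m=3: c = 12+6 = 18
i=2,m=4: c = 18+8 = 26
i=3,m=0: c = 26+0 = 26
i=3,m=1: c = 26+3 = 29
i=3,m=2: c = 29+6 = 35
i=3,m=3: c = 35+9 = 44
i=3,m=4: c = 44+12 = 56
i=3,m=5: c = 56+15 = 71
i=4,m=0: c = 71+0 = 71
i=4,m=1: c = 71+4 = 75
i=4,m=2: c = 75+8 = 83
i=4,m=3: c = 83+12 = 95
i=4,m=4: c = 95+16 = 111
i=4,m=5: c = 111+20 = 131
i=4,m=6: c = 131+24 = 155
i=5,m=0: c = 155+0 = 155
i=5,m=1: c = 155+5 = 160
i=5,m=2: c = 160+10 = 170
i=5,m=3: c = 170+15 = 185
i=5,m=4: c = 185+20 = 205
i=5,m=5: c = 205+25 = 230
i=5,m=6: c = 230+30 = 260
i=5,m=7: c = 260+35 = 295

295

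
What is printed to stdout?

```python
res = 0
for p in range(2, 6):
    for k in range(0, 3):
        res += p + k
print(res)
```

p=2,k=0: res = 0+2 = 2
p=2,k=1: res = 2+3 = 5
p=2,k=2: res = 5+4 = 9
p=3,k=0: res = 9+3 = 12
p=3,k=1: res = 12+4 = 16
p=3,k=2: res = 16+5 = 21
p=4,k=0: res = 21+4 = 25
p=4,k=1: res = 25+5 = 30
p=4,k=2: res = 30+6 = 36
p=5,k=0: res = 36+5 = 41
p=5,k=1: res = 41+6 = 47
p=5,k=2: res = 47+7 = 54

54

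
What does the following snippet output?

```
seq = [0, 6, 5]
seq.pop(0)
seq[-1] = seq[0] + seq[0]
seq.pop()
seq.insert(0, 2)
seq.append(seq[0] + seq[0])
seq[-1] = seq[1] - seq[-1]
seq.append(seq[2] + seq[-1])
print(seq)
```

[2, 6, 2, 4]

pop(0) removes 0 → [6, 5]
seq[-1] = seq[0]+seq[0] = 6+6 = 12 → [6, 12]
pop() removes 12 → [6]
insert 2 at 0 → [2, 6]
append seq[0]+seq[0] = 2+2 = 4 → [2, 6, 4]
seq[-1] = seq[1]-seq[-1] = 6-4 = 2 → [2, 6, 2]
append seq[2]+seq[-1] = 2+2 = 4 → [2, 6, 2, 4]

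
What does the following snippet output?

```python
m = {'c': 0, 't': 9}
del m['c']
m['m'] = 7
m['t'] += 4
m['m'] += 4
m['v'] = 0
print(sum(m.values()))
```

del 'c' → {'t': 9}
m['m'] = 7 → {'t': 9, 'm': 7}
m['t'] = 9+4 = 13 → {'t': 13, 'm': 7}
m['m'] = 7+4 = 11 → {'t': 13, 'm': 11}
m['v'] = 0 → {'t': 13, 'm': 11, 'v': 0}
sum of values = 24

24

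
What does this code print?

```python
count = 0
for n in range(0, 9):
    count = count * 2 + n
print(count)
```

n=0: count = 0*2+0 = 0
n=1: count = 0*2+1 = 1
n=2: count = 1*2+2 = 4
n=3: count = 4*2+3 = 11
n=4: count = 11*2+4 = 26
n=5: count = 26*2+5 = 57
n=6: count = 57*2+6 = 120
n=7: count = 120*2+7 = 247
n=8: count = 247*2+8 = 502

502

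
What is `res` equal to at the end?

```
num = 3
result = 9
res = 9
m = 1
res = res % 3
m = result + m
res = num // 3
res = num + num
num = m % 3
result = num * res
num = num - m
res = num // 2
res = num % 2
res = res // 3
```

res = 9%3 = 0
m = 9+1 = 10
res = 3//3 = 1
res = 3+3 = 6
num = 10%3 = 1
result = 1*6 = 6
num = 1-10 = -9
res = (-9)//2 = -5
res = (-9)%2 = 1
res = 1//3 = 0

0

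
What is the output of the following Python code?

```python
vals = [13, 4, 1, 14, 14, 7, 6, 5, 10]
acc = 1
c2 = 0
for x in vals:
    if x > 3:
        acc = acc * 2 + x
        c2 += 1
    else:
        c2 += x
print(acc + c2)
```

2957

x=13: >3, acc = 1*2+13 = 15; c2=1
x=4: >3, acc = 15*2+4 = 34; c2=2
x=1: not >3; c2=3
x=14: >3, acc = 34*2+14 = 82; c2=4
x=14: >3, acc = 82*2+14 = 178; c2=5
x=7: >3, acc = 178*2+7 = 363; c2=6
x=6: >3, acc = 363*2+6 = 732; c2=7
x=5: >3, acc = 732*2+5 = 1469; c2=8
x=10: >3, acc = 1469*2+10 = 2948; c2=9
acc+c2 = 2948+9 = 2957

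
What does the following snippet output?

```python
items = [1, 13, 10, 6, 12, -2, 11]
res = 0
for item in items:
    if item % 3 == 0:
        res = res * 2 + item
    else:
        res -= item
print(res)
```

item=1: not %3==0, res = 0-1 = -1
item=13: not %3==0, res = (-1)-13 = -14
item=10: not %3==0, res = (-14)-10 = -24
item=6: %3==0, res = (-24)*2+6 = -42
item=12: %3==0, res = (-42)*2+12 = -72
item=-2: not %3==0, res = (-72)-(-2) = -70
item=11: not %3==0, res = (-70)-11 = -81

-81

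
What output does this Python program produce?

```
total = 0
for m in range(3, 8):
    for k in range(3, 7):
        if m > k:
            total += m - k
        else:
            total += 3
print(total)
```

m=3,k=3: not 3>3, total = 0+3 = 3
m=3,k=4: not 3>4, total = 3+3 = 6
m=3,k=5: not 3>5, total = 6+3 = 9
m=3,k=6: not 3>6, total = 9+3 = 12
m=4,k=3: 4>3, total = 12+1 = 13
m=4,k=4: not 4>4, total = 13+3 = 16
m=4,k=5: not 4>5, total = 16+3 = 19
m=4,k=6: not 4>6, total = 19+3 = 22
m=5,k=3: 5>3, total = 22+2 = 24
m=5,k=4: 5>4, total = 24+1 = 25
m=5,k=5: not 5>5, total = 25+3 = 28
m=5,k=6: not 5>6, total = 28+3 = 31
m=6,k=3: 6>3, total = 31+3 = 34
m=6,k=4: 6>4, total = 34+2 = 36
m=6,k=5: 6>5, total = 36+1 = 37
m=6,k=6: not 6>6, total = 37+3 = 40
m=7,k=3: 7>3, total = 40+4 = 44
m=7,k=4: 7>4, total = 44+3 = 47
m=7,k=5: 7>5, total = 47+2 = 49
m=7,k=6: 7>6, total = 49+1 = 50

50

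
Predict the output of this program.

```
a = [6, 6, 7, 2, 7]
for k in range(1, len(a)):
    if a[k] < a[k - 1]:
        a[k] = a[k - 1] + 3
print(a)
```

k=1: 6>=6, unchanged → [6, 6, 7, 2, 7]
k=2: 7>=6, unchanged → [6, 6, 7, 2, 7]
k=3: 2<7, a[3] = 7+3 = 10 → [6, 6, 7, 10, 7]
k=4: 7<10, a[4] = 10+3 = 13 → [6, 6, 7, 10, 13]

[6, 6, 7, 10, 13]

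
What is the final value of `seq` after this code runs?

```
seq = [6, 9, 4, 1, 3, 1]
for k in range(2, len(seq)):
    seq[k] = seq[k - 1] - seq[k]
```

[6, 9, 5, 4, 1, 0]

k=2: seq[2] = 9-4 = 5 → [6, 9, 5, 1, 3, 1]
k=3: seq[3] = 5-1 = 4 → [6, 9, 5, 4, 3, 1]
k=4: seq[4] = 4-3 = 1 → [6, 9, 5, 4, 1, 1]
k=5: seq[5] = 1-1 = 0 → [6, 9, 5, 4, 1, 0]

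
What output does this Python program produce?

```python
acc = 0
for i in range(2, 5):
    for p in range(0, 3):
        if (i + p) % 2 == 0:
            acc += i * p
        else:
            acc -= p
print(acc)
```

i=2,p=0: even sum, acc = 0+0 = 0
i=2,p=1: odd sum, acc = 0-1 = -1
i=2,p=2: even sum, acc = (-1)+4 = 3
i=3,p=0: odd sum, acc = 3-0 = 3
i=3,p=1: even sum, acc = 3+3 = 6
i=3,p=2: odd sum, acc = 6-2 = 4
i=4,p=0: even sum, acc = 4+0 = 4
i=4,p=1: odd sum, acc = 4-1 = 3
i=4,p=2: even sum, acc = 3+8 = 11

11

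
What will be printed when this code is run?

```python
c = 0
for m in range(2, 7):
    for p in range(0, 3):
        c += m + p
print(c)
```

m=2,p=0: c = 0+2 = 2
m=2,p=1: c = 2+3 = 5
m=2,p=2: c = 5+4 = 9
m=3,p=0: c = 9+3 = 12
m=3,p=1: c = 12+4 = 16
m=3,p=2: c = 16+5 = 21
m=4,p=0: c = 21+4 = 25
m=4,p=1: c = 25+5 = 30
m=4,p=2: c = 30+6 = 36
m=5,p=0: c = 36+5 = 41
m=5,p=1: c = 41+6 = 47
m=5,p=2: c = 47+7 = 54
m=6,p=0: c = 54+6 = 60
m=6,p=1: c = 60+7 = 67
m=6,p=2: c = 67+8 = 75

75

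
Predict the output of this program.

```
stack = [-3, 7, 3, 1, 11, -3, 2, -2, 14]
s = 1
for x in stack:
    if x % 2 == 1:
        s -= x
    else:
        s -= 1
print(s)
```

-18

x=-3: odd, s = 1-(-3) = 4
x=7: odd, s = 4-7 = -3
x=3: odd, s = (-3)-3 = -6
x=1: odd, s = (-6)-1 = -7
x=11: odd, s = (-7)-11 = -18
x=-3: odd, s = (-18)-(-3) = -15
x=2: not odd, s = (-15)-1 = -16
x=-2: not odd, s = (-16)-1 = -17
x=14: not odd, s = (-17)-1 = -18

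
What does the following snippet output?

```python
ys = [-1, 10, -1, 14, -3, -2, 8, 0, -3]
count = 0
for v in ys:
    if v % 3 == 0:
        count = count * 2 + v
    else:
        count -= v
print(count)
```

-215

v=-1: not %3==0, count = 0-(-1) = 1
v=10: not %3==0, count = 1-10 = -9
v=-1: not %3==0, count = (-9)-(-1) = -8
v=14: not %3==0, count = (-8)-14 = -22
v=-3: %3==0, count = (-22)*2+(-3) = -47
v=-2: not %3==0, count = (-47)-(-2) = -45
v=8: not %3==0, count = (-45)-8 = -53
v=0: %3==0, count = (-53)*2+0 = -106
v=-3: %3==0, count = (-106)*2+(-3) = -215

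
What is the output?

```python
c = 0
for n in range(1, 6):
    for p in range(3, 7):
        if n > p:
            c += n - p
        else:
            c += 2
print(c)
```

38

n=1,p=3: not 1>3, c = 0+2 = 2
n=1,p=4: not 1>4, c = 2+2 = 4
n=1,p=5: not 1>5, c = 4+2 = 6
n=1,p=6: not 1>6, c = 6+2 = 8
n=2,p=3: not 2>3, c = 8+2 = 10
n=2,p=4: not 2>4, c = 10+2 = 12
n=2,p=5: not 2>5, c = 12+2 = 14
n=2,p=6: not 2>6, c = 14+2 = 16
n=3,p=3: not 3>3, c = 16+2 = 18
n=3,p=4: not 3>4, c = 18+2 = 20
n=3,p=5: not 3>5, c = 20+2 = 22
n=3,p=6: not 3>6, c = 22+2 = 24
n=4,p=3: 4>3, c = 24+1 = 25
n=4,p=4: not 4>4, c = 25+2 = 27
n=4,p=5: not 4>5, c = 27+2 = 29
n=4,p=6: not 4>6, c = 29+2 = 31
n=5,p=3: 5>3, c = 31+2 = 33
n=5,p=4: 5>4, c = 33+1 = 34
n=5,p=5: not 5>5, c = 34+2 = 36
n=5,p=6: not 5>6, c = 36+2 = 38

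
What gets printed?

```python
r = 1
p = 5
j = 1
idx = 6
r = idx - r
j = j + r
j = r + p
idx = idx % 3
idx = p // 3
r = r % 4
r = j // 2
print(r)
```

r = 6-1 = 5
j = 1+5 = 6
j = 5+5 = 10
idx = 6%3 = 0
idx = 5//3 = 1
r = 5%4 = 1
r = 10//2 = 5

5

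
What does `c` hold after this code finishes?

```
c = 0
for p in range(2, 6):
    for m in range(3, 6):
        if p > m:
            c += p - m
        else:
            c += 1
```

13

p=2,m=3: not 2>3, c = 0+1 = 1
p=2,m=4: not 2>4, c = 1+1 = 2
p=2,m=5: not 2>5, c = 2+1 = 3
p=3,m=3: not 3>3, c = 3+1 = 4
p=3,m=4: not 3>4, c = 4+1 = 5
p=3,m=5: not 3>5, c = 5+1 = 6
p=4,m=3: 4>3, c = 6+1 = 7
p=4,m=4: not 4>4, c = 7+1 = 8
p=4,m=5: not 4>5, c = 8+1 = 9
p=5,m=3: 5>3, c = 9+2 = 11
p=5,m=4: 5>4, c = 11+1 = 12
p=5,m=5: not 5>5, c = 12+1 = 13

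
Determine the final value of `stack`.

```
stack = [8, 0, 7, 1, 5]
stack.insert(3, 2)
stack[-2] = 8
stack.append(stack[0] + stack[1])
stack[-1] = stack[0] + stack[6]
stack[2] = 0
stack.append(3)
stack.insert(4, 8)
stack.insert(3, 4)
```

[8, 0, 0, 4, 2, 8, 8, 5, 16, 3]

insert 2 at 3 → [8, 0, 7, 2, 1, 5]
stack[-2] = 8 → [8, 0, 7, 2, 8, 5]
append stack[0]+stack[1] = 8+0 = 8 → [8, 0, 7, 2, 8, 5, 8]
stack[-1] = stack[0]+stack[6] = 8+8 = 16 → [8, 0, 7, 2, 8, 5, 16]
stack[2] = 0 → [8, 0, 0, 2, 8, 5, 16]
append 3 → [8, 0, 0, 2, 8, 5, 16, 3]
insert 8 at 4 → [8, 0, 0, 2, 8, 8, 5, 16, 3]
insert 4 at 3 → [8, 0, 0, 4, 2, 8, 8, 5, 16, 3]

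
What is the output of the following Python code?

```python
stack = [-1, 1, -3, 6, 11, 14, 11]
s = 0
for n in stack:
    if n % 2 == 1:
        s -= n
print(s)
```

n=-1: odd, s = 0-(-1) = 1
n=1: odd, s = 1-1 = 0
n=-3: odd, s = 0-(-3) = 3
n=6: not odd
n=11: odd, s = 3-11 = -8
n=14: not odd
n=11: odd, s = (-8)-11 = -19

-19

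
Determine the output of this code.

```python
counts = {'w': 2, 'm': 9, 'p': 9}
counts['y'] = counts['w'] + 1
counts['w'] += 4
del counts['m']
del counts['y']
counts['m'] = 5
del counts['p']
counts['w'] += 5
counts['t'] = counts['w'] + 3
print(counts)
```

{'w': 11, 'm': 5, 't': 14}

counts['y'] = counts['w']+1 = 3 → {'w': 2, 'm': 9, 'p': 9, 'y': 3}
counts['w'] = 2+4 = 6 → {'w': 6, 'm': 9, 'p': 9, 'y': 3}
del 'm' → {'w': 6, 'p': 9, 'y': 3}
del 'y' → {'w': 6, 'p': 9}
counts['m'] = 5 → {'w': 6, 'p': 9, 'm': 5}
del 'p' → {'w': 6, 'm': 5}
counts['w'] = 6+5 = 11 → {'w': 11, 'm': 5}
counts['t'] = counts['w']+3 = 14 → {'w': 11, 'm': 5, 't': 14}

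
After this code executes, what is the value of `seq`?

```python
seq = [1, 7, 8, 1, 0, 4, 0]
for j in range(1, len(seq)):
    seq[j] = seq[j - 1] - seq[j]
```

[1, -6, -14, -15, -15, -19, -19]

j=1: seq[1] = 1-7 = -6 → [1, -6, 8, 1, 0, 4, 0]
j=2: seq[2] = (-6)-8 = -14 → [1, -6, -14, 1, 0, 4, 0]
j=3: seq[3] = (-14)-1 = -15 → [1, -6, -14, -15, 0, 4, 0]
j=4: seq[4] = (-15)-0 = -15 → [1, -6, -14, -15, -15, 4, 0]
j=5: seq[5] = (-15)-4 = -19 → [1, -6, -14, -15, -15, -19, 0]
j=6: seq[6] = (-19)-0 = -19 → [1, -6, -14, -15, -15, -19, -19]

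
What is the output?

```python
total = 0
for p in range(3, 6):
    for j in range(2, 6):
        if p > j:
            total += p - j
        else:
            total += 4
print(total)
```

34

p=3,j=2: 3>2, total = 0+1 = 1
p=3,j=3: not 3>3, total = 1+4 = 5
p=3,j=4: not 3>4, total = 5+4 = 9
p=3,j=5: not 3>5, total = 9+4 = 13
p=4,j=2: 4>2, total = 13+2 = 15
p=4,j=3: 4>3, total = 15+1 = 16
p=4,j=4: not 4>4, total = 16+4 = 20
p=4,j=5: not 4>5, total = 20+4 = 24
p=5,j=2: 5>2, total = 24+3 = 27
p=5,j=3: 5>3, total = 27+2 = 29
p=5,j=4: 5>4, total = 29+1 = 30
p=5,j=5: not 5>5, total = 30+4 = 34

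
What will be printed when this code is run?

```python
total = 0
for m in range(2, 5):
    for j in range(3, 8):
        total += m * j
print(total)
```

225

m=2,j=3: total = 0+6 = 6
m=2,j=4: total = 6+8 = 14
m=2,j=5: total = 14+10 = 24
m=2,j=6: total = 24+12 = 36
m=2,j=7: total = 36+14 = 50
m=3,j=3: total = 50+9 = 59
m=3,j=4: total = 59+12 = 71
m=3,j=5: total = 71+15 = 86
m=3,j=6: total = 86+18 = 104
m=3,j=7: total = 104+21 = 125
m=4,j=3: total = 125+12 = 137
m=4,j=4: total = 137+16 = 153
m=4,j=5: total = 153+20 = 173
m=4,j=6: total = 173+24 = 197
m=4,j=7: total = 197+28 = 225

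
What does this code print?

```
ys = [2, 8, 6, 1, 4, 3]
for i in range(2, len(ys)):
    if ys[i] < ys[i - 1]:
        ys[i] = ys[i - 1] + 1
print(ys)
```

[2, 8, 9, 10, 11, 12]

i=2: 6<8, ys[2] = 8+1 = 9 → [2, 8, 9, 1, 4, 3]
i=3: 1<9, ys[3] = 9+1 = 10 → [2, 8, 9, 10, 4, 3]
i=4: 4<10, ys[4] = 10+1 = 11 → [2, 8, 9, 10, 11, 3]
i=5: 3<11, ys[5] = 11+1 = 12 → [2, 8, 9, 10, 11, 12]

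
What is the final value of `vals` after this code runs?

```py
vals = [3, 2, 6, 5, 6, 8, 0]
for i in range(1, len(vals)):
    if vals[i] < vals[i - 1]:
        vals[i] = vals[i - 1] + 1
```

[3, 4, 6, 7, 8, 8, 9]

i=1: 2<3, vals[1] = 3+1 = 4 → [3, 4, 6, 5, 6, 8, 0]
i=2: 6>=4, unchanged → [3, 4, 6, 5, 6, 8, 0]
i=3: 5<6, vals[3] = 6+1 = 7 → [3, 4, 6, 7, 6, 8, 0]
i=4: 6<7, vals[4] = 7+1 = 8 → [3, 4, 6, 7, 8, 8, 0]
i=5: 8>=8, unchanged → [3, 4, 6, 7, 8, 8, 0]
i=6: 0<8, vals[6] = 8+1 = 9 → [3, 4, 6, 7, 8, 8, 9]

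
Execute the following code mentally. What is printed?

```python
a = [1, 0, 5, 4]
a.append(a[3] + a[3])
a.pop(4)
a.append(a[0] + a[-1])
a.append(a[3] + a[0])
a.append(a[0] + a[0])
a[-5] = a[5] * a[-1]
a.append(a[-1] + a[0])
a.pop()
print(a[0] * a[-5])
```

append a[3]+a[3] = 4+4 = 8 → [1, 0, 5, 4, 8]
pop(4) removes 8 → [1, 0, 5, 4]
append a[0]+a[-1] = 1+4 = 5 → [1, 0, 5, 4, 5]
append a[3]+a[0] = 4+1 = 5 → [1, 0, 5, 4, 5, 5]
append a[0]+a[0] = 1+1 = 2 → [1, 0, 5, 4, 5, 5, 2]
a[-5] = a[5]*a[-1] = 5*2 = 10 → [1, 0, 10, 4, 5, 5, 2]
append a[-1]+a[0] = 2+1 = 3 → [1, 0, 10, 4, 5, 5, 2, 3]
pop() removes 3 → [1, 0, 10, 4, 5, 5, 2]
a[0]*a[-5] = 1*10 = 10

10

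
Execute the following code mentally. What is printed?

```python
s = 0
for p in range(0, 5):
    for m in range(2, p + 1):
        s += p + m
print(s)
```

p=2,m=2: s = 0+4 = 4
p=3,m=2: s = 4+5 = 9
p=3,m=3: s = 9+6 = 15
p=4,m=2: s = 15+6 = 21
p=4,m=3: s = 21+7 = 28
p=4,m=4: s = 28+8 = 36

36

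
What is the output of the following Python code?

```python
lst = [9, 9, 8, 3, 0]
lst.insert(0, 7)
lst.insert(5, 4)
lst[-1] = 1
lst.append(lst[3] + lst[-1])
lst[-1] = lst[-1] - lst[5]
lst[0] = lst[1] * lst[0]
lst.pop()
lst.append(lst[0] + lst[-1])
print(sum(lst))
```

161

insert 7 at 0 → [7, 9, 9, 8, 3, 0]
insert 4 at 5 → [7, 9, 9, 8, 3, 4, 0]
lst[-1] = 1 → [7, 9, 9, 8, 3, 4, 1]
append lst[3]+lst[-1] = 8+1 = 9 → [7, 9, 9, 8, 3, 4, 1, 9]
lst[-1] = lst[-1]-lst[5] = 9-4 = 5 → [7, 9, 9, 8, 3, 4, 1, 5]
lst[0] = lst[1]*lst[0] = 9*7 = 63 → [63, 9, 9, 8, 3, 4, 1, 5]
pop() removes 5 → [63, 9, 9, 8, 3, 4, 1]
append lst[0]+lst[-1] = 63+1 = 64 → [63, 9, 9, 8, 3, 4, 1, 64]
sum = 161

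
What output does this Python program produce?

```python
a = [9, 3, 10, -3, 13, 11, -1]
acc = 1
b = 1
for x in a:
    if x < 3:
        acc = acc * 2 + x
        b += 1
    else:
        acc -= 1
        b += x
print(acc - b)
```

x=9: not <3, acc = 1-1 = 0; b=10
x=3: not <3, acc = 0-1 = -1; b=13
x=10: not <3, acc = (-1)-1 = -2; b=23
x=-3: <3, acc = (-2)*2+(-3) = -7; b=24
x=13: not <3, acc = (-7)-1 = -8; b=37
x=11: not <3, acc = (-8)-1 = -9; b=48
x=-1: <3, acc = (-9)*2+(-1) = -19; b=49
acc-b = (-19)-49 = -68

-68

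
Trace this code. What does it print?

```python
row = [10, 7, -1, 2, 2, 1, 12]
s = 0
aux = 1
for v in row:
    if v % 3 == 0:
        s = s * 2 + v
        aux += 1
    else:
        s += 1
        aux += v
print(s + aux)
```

v=10: not %3==0, s = 0+1 = 1; aux=11
v=7: not %3==0, s = 1+1 = 2; aux=18
v=-1: not %3==0, s = 2+1 = 3; aux=17
v=2: not %3==0, s = 3+1 = 4; aux=19
v=2: not %3==0, s = 4+1 = 5; aux=21
v=1: not %3==0, s = 5+1 = 6; aux=22
v=12: %3==0, s = 6*2+12 = 24; aux=23
s+aux = 24+23 = 47

47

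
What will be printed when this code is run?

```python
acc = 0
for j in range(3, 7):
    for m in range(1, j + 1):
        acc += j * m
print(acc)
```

j=3,m=1: acc = 0+3 = 3
j=3,m=2: acc = 3+6 = 9
j=3,m=3: acc = 9+9 = 18
j=4,m=1: acc = 18+4 = 22
j=4,m=2: acc = 22+8 = 30
j=4,m=3: acc = 30+12 = 42
j=4,m=4: acc = 42+16 = 58
j=5,m=1: acc = 58+5 = 63
j=5,m=2: acc = 63+10 = 73
j=5,m=3: acc = 73+15 = 88
j=5,m=4: acc = 88+20 = 108
j=5,m=5: acc = 108+25 = 133
j=6,m=1: acc = 133+6 = 139
j=6,m=2: acc = 139+12 = 151
j=6,m=3: acc = 151+18 = 169
j=6,m=4: acc = 169+24 = 193
j=6,m=5: acc = 193+30 = 223
j=6,m=6: acc = 223+36 = 259

259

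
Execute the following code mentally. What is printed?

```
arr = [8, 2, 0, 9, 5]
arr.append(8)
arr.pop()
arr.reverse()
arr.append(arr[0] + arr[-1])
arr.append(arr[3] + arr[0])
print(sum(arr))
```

44

append 8 → [8, 2, 0, 9, 5, 8]
pop() removes 8 → [8, 2, 0, 9, 5]
reverse → [5, 9, 0, 2, 8]
append arr[0]+arr[-1] = 5+8 = 13 → [5, 9, 0, 2, 8, 13]
append arr[3]+arr[0] = 2+5 = 7 → [5, 9, 0, 2, 8, 13, 7]
sum = 44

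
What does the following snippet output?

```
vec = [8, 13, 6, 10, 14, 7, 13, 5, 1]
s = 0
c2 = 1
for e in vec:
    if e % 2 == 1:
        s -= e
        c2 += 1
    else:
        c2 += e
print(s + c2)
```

e=8: not odd; c2=9
e=13: odd, s = 0-13 = -13; c2=10
e=6: not odd; c2=16
e=10: not odd; c2=26
e=14: not odd; c2=40
e=7: odd, s = (-13)-7 = -20; c2=41
e=13: odd, s = (-20)-13 = -33; c2=42
e=5: odd, s = (-33)-5 = -38; c2=43
e=1: odd, s = (-38)-1 = -39; c2=44
s+c2 = (-39)+44 = 5

5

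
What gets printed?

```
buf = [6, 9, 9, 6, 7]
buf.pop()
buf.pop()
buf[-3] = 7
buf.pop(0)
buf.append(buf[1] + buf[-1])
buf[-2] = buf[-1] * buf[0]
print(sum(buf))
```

189

pop() removes 7 → [6, 9, 9, 6]
pop() removes 6 → [6, 9, 9]
buf[-3] = 7 → [7, 9, 9]
pop(0) removes 7 → [9, 9]
append buf[1]+buf[-1] = 9+9 = 18 → [9, 9, 18]
buf[-2] = buf[-1]*buf[0] = 18*9 = 162 → [9, 162, 18]
sum = 189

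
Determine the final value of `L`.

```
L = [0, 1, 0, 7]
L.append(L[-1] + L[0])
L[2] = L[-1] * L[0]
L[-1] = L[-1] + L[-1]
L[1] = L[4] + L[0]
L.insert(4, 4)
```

[0, 14, 0, 7, 4, 14]

append L[-1]+L[0] = 7+0 = 7 → [0, 1, 0, 7, 7]
L[2] = L[-1]*L[0] = 7*0 = 0 → [0, 1, 0, 7, 7]
L[-1] = L[-1]+L[-1] = 7+7 = 14 → [0, 1, 0, 7, 14]
L[1] = L[4]+L[0] = 14+0 = 14 → [0, 14, 0, 7, 14]
insert 4 at 4 → [0, 14, 0, 7, 4, 14]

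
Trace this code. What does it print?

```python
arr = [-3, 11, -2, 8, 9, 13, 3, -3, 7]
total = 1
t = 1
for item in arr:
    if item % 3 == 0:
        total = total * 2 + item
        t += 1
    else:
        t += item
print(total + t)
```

item=-3: %3==0, total = 1*2+(-3) = -1; t=2
item=11: not %3==0; t=13
item=-2: not %3==0; t=11
item=8: not %3==0; t=19
item=9: %3==0, total = (-1)*2+9 = 7; t=20
item=13: not %3==0; t=33
item=3: %3==0, total = 7*2+3 = 17; t=34
item=-3: %3==0, total = 17*2+(-3) = 31; t=35
item=7: not %3==0; t=42
total+t = 31+42 = 73

73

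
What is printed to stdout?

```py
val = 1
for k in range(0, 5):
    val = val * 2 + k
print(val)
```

58

k=0: val = 1*2+0 = 2
k=1: val = 2*2+1 = 5
k=2: val = 5*2+2 = 12
k=3: val = 12*2+3 = 27
k=4: val = 27*2+4 = 58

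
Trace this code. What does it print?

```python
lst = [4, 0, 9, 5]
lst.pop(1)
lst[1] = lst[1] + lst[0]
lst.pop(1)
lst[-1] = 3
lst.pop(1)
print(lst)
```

[4]

pop(1) removes 0 → [4, 9, 5]
lst[1] = lst[1]+lst[0] = 9+4 = 13 → [4, 13, 5]
pop(1) removes 13 → [4, 5]
lst[-1] = 3 → [4, 3]
pop(1) removes 3 → [4]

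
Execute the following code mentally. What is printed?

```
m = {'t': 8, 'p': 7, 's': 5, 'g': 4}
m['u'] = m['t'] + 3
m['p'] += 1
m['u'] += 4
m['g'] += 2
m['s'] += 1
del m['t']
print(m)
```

m['u'] = m['t']+3 = 11 → {'t': 8, 'p': 7, 's': 5, 'g': 4, 'u': 11}
m['p'] = 7+1 = 8 → {'t': 8, 'p': 8, 's': 5, 'g': 4, 'u': 11}
m['u'] = 11+4 = 15 → {'t': 8, 'p': 8, 's': 5, 'g': 4, 'u': 15}
m['g'] = 4+2 = 6 → {'t': 8, 'p': 8, 's': 5, 'g': 6, 'u': 15}
m['s'] = 5+1 = 6 → {'t': 8, 'p': 8, 's': 6, 'g': 6, 'u': 15}
del 't' → {'p': 8, 's': 6, 'g': 6, 'u': 15}

{'p': 8, 's': 6, 'g': 6, 'u': 15}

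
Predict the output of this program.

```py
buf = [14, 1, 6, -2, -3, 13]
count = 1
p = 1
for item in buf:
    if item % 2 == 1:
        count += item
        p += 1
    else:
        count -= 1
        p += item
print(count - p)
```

-13

item=14: not odd, count = 1-1 = 0; p=15
item=1: odd, count = 0+1 = 1; p=16
item=6: not odd, count = 1-1 = 0; p=22
item=-2: not odd, count = 0-1 = -1; p=20
item=-3: odd, count = (-1)+(-3) = -4; p=21
item=13: odd, count = (-4)+13 = 9; p=22
count-p = 9-22 = -13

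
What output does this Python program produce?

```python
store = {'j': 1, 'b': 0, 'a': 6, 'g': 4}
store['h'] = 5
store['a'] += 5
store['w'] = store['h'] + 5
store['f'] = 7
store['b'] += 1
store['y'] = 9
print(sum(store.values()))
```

store['h'] = 5 → {'j': 1, 'b': 0, 'a': 6, 'g': 4, 'h': 5}
store['a'] = 6+5 = 11 → {'j': 1, 'b': 0, 'a': 11, 'g': 4, 'h': 5}
store['w'] = store['h']+5 = 10 → {'j': 1, 'b': 0, 'a': 11, 'g': 4, 'h': 5, 'w': 10}
store['f'] = 7 → {'j': 1, 'b': 0, 'a': 11, 'g': 4, 'h': 5, 'w': 10, 'f': 7}
store['b'] = 0+1 = 1 → {'j': 1, 'b': 1, 'a': 11, 'g': 4, 'h': 5, 'w': 10, 'f': 7}
store['y'] = 9 → {'j': 1, 'b': 1, 'a': 11, 'g': 4, 'h': 5, 'w': 10, 'f': 7, 'y': 9}
sum of values = 48

48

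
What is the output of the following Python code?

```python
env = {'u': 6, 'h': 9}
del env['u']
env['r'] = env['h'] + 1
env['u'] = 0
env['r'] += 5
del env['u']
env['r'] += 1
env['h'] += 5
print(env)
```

{'h': 14, 'r': 16}

del 'u' → {'h': 9}
env['r'] = env['h']+1 = 10 → {'h': 9, 'r': 10}
env['u'] = 0 → {'h': 9, 'r': 10, 'u': 0}
env['r'] = 10+5 = 15 → {'h': 9, 'r': 15, 'u': 0}
del 'u' → {'h': 9, 'r': 15}
env['r'] = 15+1 = 16 → {'h': 9, 'r': 16}
env['h'] = 9+5 = 14 → {'h': 14, 'r': 16}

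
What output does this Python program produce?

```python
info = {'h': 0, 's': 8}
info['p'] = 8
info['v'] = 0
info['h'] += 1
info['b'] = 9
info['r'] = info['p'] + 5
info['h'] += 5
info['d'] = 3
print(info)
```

info['p'] = 8 → {'h': 0, 's': 8, 'p': 8}
info['v'] = 0 → {'h': 0, 's': 8, 'p': 8, 'v': 0}
info['h'] = 0+1 = 1 → {'h': 1, 's': 8, 'p': 8, 'v': 0}
info['b'] = 9 → {'h': 1, 's': 8, 'p': 8, 'v': 0, 'b': 9}
info['r'] = info['p']+5 = 13 → {'h': 1, 's': 8, 'p': 8, 'v': 0, 'b': 9, 'r': 13}
info['h'] = 1+5 = 6 → {'h': 6, 's': 8, 'p': 8, 'v': 0, 'b': 9, 'r': 13}
info['d'] = 3 → {'h': 6, 's': 8, 'p': 8, 'v': 0, 'b': 9, 'r': 13, 'd': 3}

{'h': 6, 's': 8, 'p': 8, 'v': 0, 'b': 9, 'r': 13, 'd': 3}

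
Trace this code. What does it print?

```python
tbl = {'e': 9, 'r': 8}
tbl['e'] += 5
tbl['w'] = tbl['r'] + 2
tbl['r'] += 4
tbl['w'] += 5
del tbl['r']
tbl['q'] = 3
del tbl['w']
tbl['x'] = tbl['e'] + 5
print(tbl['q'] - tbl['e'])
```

tbl['e'] = 9+5 = 14 → {'e': 14, 'r': 8}
tbl['w'] = tbl['r']+2 = 10 → {'e': 14, 'r': 8, 'w': 10}
tbl['r'] = 8+4 = 12 → {'e': 14, 'r': 12, 'w': 10}
tbl['w'] = 10+5 = 15 → {'e': 14, 'r': 12, 'w': 15}
del 'r' → {'e': 14, 'w': 15}
tbl['q'] = 3 → {'e': 14, 'w': 15, 'q': 3}
del 'w' → {'e': 14, 'q': 3}
tbl['x'] = tbl['e']+5 = 19 → {'e': 14, 'q': 3, 'x': 19}
tbl['q']-tbl['e'] = 3-14 = -11

-11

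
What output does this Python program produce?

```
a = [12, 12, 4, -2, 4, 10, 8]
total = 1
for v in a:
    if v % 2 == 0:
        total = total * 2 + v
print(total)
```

v=12: even, total = 1*2+12 = 14
v=12: even, total = 14*2+12 = 40
v=4: even, total = 40*2+4 = 84
v=-2: even, total = 84*2+(-2) = 166
v=4: even, total = 166*2+4 = 336
v=10: even, total = 336*2+10 = 682
v=8: even, total = 682*2+8 = 1372

1372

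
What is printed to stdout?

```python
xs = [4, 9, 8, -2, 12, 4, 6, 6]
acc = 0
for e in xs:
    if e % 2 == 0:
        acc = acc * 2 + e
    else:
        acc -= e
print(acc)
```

34

e=4: even, acc = 0*2+4 = 4
e=9: not even, acc = 4-9 = -5
e=8: even, acc = (-5)*2+8 = -2
e=-2: even, acc = (-2)*2+(-2) = -6
e=12: even, acc = (-6)*2+12 = 0
e=4: even, acc = 0*2+4 = 4
e=6: even, acc = 4*2+6 = 14
e=6: even, acc = 14*2+6 = 34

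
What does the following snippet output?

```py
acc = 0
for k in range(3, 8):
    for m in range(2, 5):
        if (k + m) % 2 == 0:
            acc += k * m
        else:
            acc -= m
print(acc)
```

k=3,m=2: odd sum, acc = 0-2 = -2
k=3,m=3: even sum, acc = (-2)+9 = 7
k=3,m=4: odd sum, acc = 7-4 = 3
k=4,m=2: even sum, acc = 3+8 = 11
k=4,m=3: odd sum, acc = 11-3 = 8
k=4,m=4: even sum, acc = 8+16 = 24
k=5,m=2: odd sum, acc = 24-2 = 22
k=5,m=3: even sum, acc = 22+15 = 37
k=5,m=4: odd sum, acc = 37-4 = 33
k=6,m=2: even sum, acc = 33+12 = 45
k=6,m=3: odd sum, acc = 45-3 = 42
k=6,m=4: even sum, acc = 42+24 = 66
k=7,m=2: odd sum, acc = 66-2 = 64
k=7,m=3: even sum, acc = 64+21 = 85
k=7,m=4: odd sum, acc = 85-4 = 81

81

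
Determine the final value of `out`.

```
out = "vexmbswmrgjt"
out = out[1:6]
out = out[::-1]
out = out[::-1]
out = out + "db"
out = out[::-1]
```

slice [1:6] → 'exmbs'
reverse → 'sbmxe'
reverse → 'exmbs'
+ 'db' → 'exmbsdb'
reverse → 'bdsbmxe'

'bdsbmxe'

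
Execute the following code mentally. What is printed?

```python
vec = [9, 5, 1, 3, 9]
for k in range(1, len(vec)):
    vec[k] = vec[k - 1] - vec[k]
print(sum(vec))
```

7

k=1: vec[1] = 9-5 = 4 → [9, 4, 1, 3, 9]
k=2: vec[2] = 4-1 = 3 → [9, 4, 3, 3, 9]
k=3: vec[3] = 3-3 = 0 → [9, 4, 3, 0, 9]
k=4: vec[4] = 0-9 = -9 → [9, 4, 3, 0, -9]
sum = 7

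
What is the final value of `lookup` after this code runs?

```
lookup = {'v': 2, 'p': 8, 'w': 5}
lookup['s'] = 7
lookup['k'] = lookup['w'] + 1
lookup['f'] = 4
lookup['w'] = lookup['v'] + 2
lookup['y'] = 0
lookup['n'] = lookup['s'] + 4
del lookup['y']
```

{'v': 2, 'p': 8, 'w': 4, 's': 7, 'k': 6, 'f': 4, 'n': 11}

lookup['s'] = 7 → {'v': 2, 'p': 8, 'w': 5, 's': 7}
lookup['k'] = lookup['w']+1 = 6 → {'v': 2, 'p': 8, 'w': 5, 's': 7, 'k': 6}
lookup['f'] = 4 → {'v': 2, 'p': 8, 'w': 5, 's': 7, 'k': 6, 'f': 4}
lookup['w'] = lookup['v']+2 = 4 → {'v': 2, 'p': 8, 'w': 4, 's': 7, 'k': 6, 'f': 4}
lookup['y'] = 0 → {'v': 2, 'p': 8, 'w': 4, 's': 7, 'k': 6, 'f': 4, 'y': 0}
lookup['n'] = lookup['s']+4 = 11 → {'v': 2, 'p': 8, 'w': 4, 's': 7, 'k': 6, 'f': 4, 'y': 0, 'n': 11}
del 'y' → {'v': 2, 'p': 8, 'w': 4, 's': 7, 'k': 6, 'f': 4, 'n': 11}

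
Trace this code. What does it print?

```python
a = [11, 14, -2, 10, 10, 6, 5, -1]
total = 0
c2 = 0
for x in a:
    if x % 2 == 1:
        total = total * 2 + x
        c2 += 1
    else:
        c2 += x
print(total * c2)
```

x=11: odd, total = 0*2+11 = 11; c2=1
x=14: not odd; c2=15
x=-2: not odd; c2=13
x=10: not odd; c2=23
x=10: not odd; c2=33
x=6: not odd; c2=39
x=5: odd, total = 11*2+5 = 27; c2=40
x=-1: odd, total = 27*2+(-1) = 53; c2=41
total*c2 = 53*41 = 2173

2173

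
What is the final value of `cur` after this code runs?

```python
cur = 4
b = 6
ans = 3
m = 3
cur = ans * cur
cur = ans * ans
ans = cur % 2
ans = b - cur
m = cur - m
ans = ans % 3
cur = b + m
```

cur = 3*4 = 12
cur = 3*3 = 9
ans = 9%2 = 1
ans = 6-9 = -3
m = 9-3 = 6
ans = (-3)%3 = 0
cur = 6+6 = 12

12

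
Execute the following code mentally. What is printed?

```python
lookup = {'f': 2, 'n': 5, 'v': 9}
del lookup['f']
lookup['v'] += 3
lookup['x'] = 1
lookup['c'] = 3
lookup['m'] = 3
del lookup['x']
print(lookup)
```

del 'f' → {'n': 5, 'v': 9}
lookup['v'] = 9+3 = 12 → {'n': 5, 'v': 12}
lookup['x'] = 1 → {'n': 5, 'v': 12, 'x': 1}
lookup['c'] = 3 → {'n': 5, 'v': 12, 'x': 1, 'c': 3}
lookup['m'] = 3 → {'n': 5, 'v': 12, 'x': 1, 'c': 3, 'm': 3}
del 'x' → {'n': 5, 'v': 12, 'c': 3, 'm': 3}

{'n': 5, 'v': 12, 'c': 3, 'm': 3}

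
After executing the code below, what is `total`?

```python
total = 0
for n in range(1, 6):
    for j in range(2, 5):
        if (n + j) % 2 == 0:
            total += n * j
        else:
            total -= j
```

n=1,j=2: odd sum, total = 0-2 = -2
n=1,j=3: even sum, total = (-2)+3 = 1
n=1,j=4: odd sum, total = 1-4 = -3
n=2,j=2: even sum, total = (-3)+4 = 1
n=2,j=3: odd sum, total = 1-3 = -2
n=2,j=4: even sum, total = (-2)+8 = 6
n=3,j=2: odd sum, total = 6-2 = 4
n=3,j=3: even sum, total = 4+9 = 13
n=3,j=4: odd sum, total = 13-4 = 9
n=4,j=2: even sum, total = 9+8 = 17
n=4,j=3: odd sum, total = 17-3 = 14
n=4,j=4: even sum, total = 14+16 = 30
n=5,j=2: odd sum, total = 30-2 = 28
n=5,j=3: even sum, total = 28+15 = 43
n=5,j=4: odd sum, total = 43-4 = 39

39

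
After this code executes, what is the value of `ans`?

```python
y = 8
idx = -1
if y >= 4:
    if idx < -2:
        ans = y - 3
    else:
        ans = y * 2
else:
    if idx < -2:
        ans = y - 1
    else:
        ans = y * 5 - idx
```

16

y=8, idx=-1
y >= 4 is True; idx < -2 is False
→ ans = y * 2 = 16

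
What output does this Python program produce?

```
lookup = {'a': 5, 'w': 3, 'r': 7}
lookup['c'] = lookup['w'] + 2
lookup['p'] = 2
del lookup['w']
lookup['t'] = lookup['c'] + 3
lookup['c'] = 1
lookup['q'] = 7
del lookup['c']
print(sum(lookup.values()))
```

lookup['c'] = lookup['w']+2 = 5 → {'a': 5, 'w': 3, 'r': 7, 'c': 5}
lookup['p'] = 2 → {'a': 5, 'w': 3, 'r': 7, 'c': 5, 'p': 2}
del 'w' → {'a': 5, 'r': 7, 'c': 5, 'p': 2}
lookup['t'] = lookup['c']+3 = 8 → {'a': 5, 'r': 7, 'c': 5, 'p': 2, 't': 8}
lookup['c'] = 1 → {'a': 5, 'r': 7, 'c': 1, 'p': 2, 't': 8}
lookup['q'] = 7 → {'a': 5, 'r': 7, 'c': 1, 'p': 2, 't': 8, 'q': 7}
del 'c' → {'a': 5, 'r': 7, 'p': 2, 't': 8, 'q': 7}
sum of values = 29

29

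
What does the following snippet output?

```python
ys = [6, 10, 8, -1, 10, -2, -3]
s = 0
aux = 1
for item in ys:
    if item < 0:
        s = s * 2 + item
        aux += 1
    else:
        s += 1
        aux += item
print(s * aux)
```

646

item=6: not <0, s = 0+1 = 1; aux=7
item=10: not <0, s = 1+1 = 2; aux=17
item=8: not <0, s = 2+1 = 3; aux=25
item=-1: <0, s = 3*2+(-1) = 5; aux=26
item=10: not <0, s = 5+1 = 6; aux=36
item=-2: <0, s = 6*2+(-2) = 10; aux=37
item=-3: <0, s = 10*2+(-3) = 17; aux=38
s*aux = 17*38 = 646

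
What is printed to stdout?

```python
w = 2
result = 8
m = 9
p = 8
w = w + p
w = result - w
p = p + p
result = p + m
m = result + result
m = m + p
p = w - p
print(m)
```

66

w = 2+8 = 10
w = 8-10 = -2
p = 8+8 = 16
result = 16+9 = 25
m = 25+25 = 50
m = 50+16 = 66
p = (-2)-16 = -18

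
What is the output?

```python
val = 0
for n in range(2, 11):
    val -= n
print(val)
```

n=2: val = 0-2 = -2
n=3: val = (-2)-3 = -5
n=4: val = (-5)-4 = -9
n=5: val = (-9)-5 = -14
n=6: val = (-14)-6 = -20
n=7: val = (-20)-7 = -27
n=8: val = (-27)-8 = -35
n=9: val = (-35)-9 = -44
n=10: val = (-44)-10 = -54

-54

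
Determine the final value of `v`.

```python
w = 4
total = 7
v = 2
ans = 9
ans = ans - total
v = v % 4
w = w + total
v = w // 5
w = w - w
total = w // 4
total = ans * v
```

ans = 9-7 = 2
v = 2%4 = 2
w = 4+7 = 11
v = 11//5 = 2
w = 11-11 = 0
total = 0//4 = 0
total = 2*2 = 4

2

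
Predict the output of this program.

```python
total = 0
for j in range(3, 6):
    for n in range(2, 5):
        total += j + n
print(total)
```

63

j=3,n=2: total = 0+5 = 5
j=3,n=3: total = 5+6 = 11
j=3,n=4: total = 11+7 = 18
j=4,n=2: total = 18+6 = 24
j=4,n=3: total = 24+7 = 31
j=4,n=4: total = 31+8 = 39
j=5,n=2: total = 39+7 = 46
j=5,n=3: total = 46+8 = 54
j=5,n=4: total = 54+9 = 63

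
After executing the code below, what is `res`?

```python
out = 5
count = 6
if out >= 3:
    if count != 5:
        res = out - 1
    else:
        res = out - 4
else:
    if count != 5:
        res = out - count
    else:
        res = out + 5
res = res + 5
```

out=5, count=6
out >= 3 is True; count != 5 is True
→ res = out - 1 = 4
res = 4+5 = 9

9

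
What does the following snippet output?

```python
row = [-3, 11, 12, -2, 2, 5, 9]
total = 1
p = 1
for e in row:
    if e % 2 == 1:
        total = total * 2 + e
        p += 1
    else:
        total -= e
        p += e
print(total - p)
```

-10

e=-3: odd, total = 1*2+(-3) = -1; p=2
e=11: odd, total = (-1)*2+11 = 9; p=3
e=12: not odd, total = 9-12 = -3; p=15
e=-2: not odd, total = (-3)-(-2) = -1; p=13
e=2: not odd, total = (-1)-2 = -3; p=15
e=5: odd, total = (-3)*2+5 = -1; p=16
e=9: odd, total = (-1)*2+9 = 7; p=17
total-p = 7-17 = -10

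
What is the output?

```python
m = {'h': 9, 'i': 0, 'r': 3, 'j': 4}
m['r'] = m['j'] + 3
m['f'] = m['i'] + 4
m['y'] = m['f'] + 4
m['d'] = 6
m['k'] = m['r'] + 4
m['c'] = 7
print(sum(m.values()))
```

56

m['r'] = m['j']+3 = 7 → {'h': 9, 'i': 0, 'r': 7, 'j': 4}
m['f'] = m['i']+4 = 4 → {'h': 9, 'i': 0, 'r': 7, 'j': 4, 'f': 4}
m['y'] = m['f']+4 = 8 → {'h': 9, 'i': 0, 'r': 7, 'j': 4, 'f': 4, 'y': 8}
m['d'] = 6 → {'h': 9, 'i': 0, 'r': 7, 'j': 4, 'f': 4, 'y': 8, 'd': 6}
m['k'] = m['r']+4 = 11 → {'h': 9, 'i': 0, 'r': 7, 'j': 4, 'f': 4, 'y': 8, 'd': 6, 'k': 11}
m['c'] = 7 → {'h': 9, 'i': 0, 'r': 7, 'j': 4, 'f': 4, 'y': 8, 'd': 6, 'k': 11, 'c': 7}
sum of values = 56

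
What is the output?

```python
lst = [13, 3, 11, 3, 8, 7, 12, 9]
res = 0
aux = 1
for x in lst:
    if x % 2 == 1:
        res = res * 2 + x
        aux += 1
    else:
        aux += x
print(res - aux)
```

x=13: odd, res = 0*2+13 = 13; aux=2
x=3: odd, res = 13*2+3 = 29; aux=3
x=11: odd, res = 29*2+11 = 69; aux=4
x=3: odd, res = 69*2+3 = 141; aux=5
x=8: not odd; aux=13
x=7: odd, res = 141*2+7 = 289; aux=14
x=12: not odd; aux=26
x=9: odd, res = 289*2+9 = 587; aux=27
res-aux = 587-27 = 560

560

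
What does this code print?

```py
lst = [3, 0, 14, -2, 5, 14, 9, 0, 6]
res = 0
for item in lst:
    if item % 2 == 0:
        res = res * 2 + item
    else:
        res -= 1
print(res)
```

item=3: not even, res = 0-1 = -1
item=0: even, res = (-1)*2+0 = -2
item=14: even, res = (-2)*2+14 = 10
item=-2: even, res = 10*2+(-2) = 18
item=5: not even, res = 18-1 = 17
item=14: even, res = 17*2+14 = 48
item=9: not even, res = 48-1 = 47
item=0: even, res = 47*2+0 = 94
item=6: even, res = 94*2+6 = 194

194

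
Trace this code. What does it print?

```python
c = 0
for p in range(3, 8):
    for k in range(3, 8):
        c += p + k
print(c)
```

p=3,k=3: c = 0+6 = 6
p=3,k=4: c = 6+7 = 13
p=3,k=5: c = 13+8 = 21
p=3,k=6: c = 21+9 = 30
p=3,k=7: c = 30+10 = 40
p=4,k=3: c = 40+7 = 47
p=4,k=4: c = 47+8 = 55
p=4,k=5: c = 55+9 = 64
p=4,k=6: c = 64+10 = 74
p=4,k=7: c = 74+11 = 85
p=5,k=3: c = 85+8 = 93
p=5,k=4: c = 93+9 = 102
p=5,k=5: c = 102+10 = 112
p=5,k=6: c = 112+11 = 123
p=5,k=7: c = 123+12 = 135
p=6,k=3: c = 135+9 = 144
p=6,k=4: c = 144+10 = 154
p=6,k=5: c = 154+11 = 165
p=6,k=6: c = 165+12 = 177
p=6,k=7: c = 177+13 = 190
p=7,k=3: c = 190+10 = 200
p=7,k=4: c = 200+11 = 211
p=7,k=5: c = 211+12 = 223
p=7,k=6: c = 223+13 = 236
p=7,k=7: c = 236+14 = 250

250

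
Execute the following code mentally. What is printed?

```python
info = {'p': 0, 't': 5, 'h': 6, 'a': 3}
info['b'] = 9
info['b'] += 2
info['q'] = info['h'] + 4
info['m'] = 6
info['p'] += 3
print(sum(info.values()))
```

44

info['b'] = 9 → {'p': 0, 't': 5, 'h': 6, 'a': 3, 'b': 9}
info['b'] = 9+2 = 11 → {'p': 0, 't': 5, 'h': 6, 'a': 3, 'b': 11}
info['q'] = info['h']+4 = 10 → {'p': 0, 't': 5, 'h': 6, 'a': 3, 'b': 11, 'q': 10}
info['m'] = 6 → {'p': 0, 't': 5, 'h': 6, 'a': 3, 'b': 11, 'q': 10, 'm': 6}
info['p'] = 0+3 = 3 → {'p': 3, 't': 5, 'h': 6, 'a': 3, 'b': 11, 'q': 10, 'm': 6}
sum of values = 44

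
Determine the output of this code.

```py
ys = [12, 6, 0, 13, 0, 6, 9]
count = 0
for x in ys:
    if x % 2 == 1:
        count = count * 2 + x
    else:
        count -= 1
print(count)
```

19

x=12: not odd, count = 0-1 = -1
x=6: not odd, count = (-1)-1 = -2
x=0: not odd, count = (-2)-1 = -3
x=13: odd, count = (-3)*2+13 = 7
x=0: not odd, count = 7-1 = 6
x=6: not odd, count = 6-1 = 5
x=9: odd, count = 5*2+9 = 19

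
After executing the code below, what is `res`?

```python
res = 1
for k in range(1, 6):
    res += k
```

k=1: res = 1+1 = 2
k=2: res = 2+2 = 4
k=3: res = 4+3 = 7
k=4: res = 7+4 = 11
k=5: res = 11+5 = 16

16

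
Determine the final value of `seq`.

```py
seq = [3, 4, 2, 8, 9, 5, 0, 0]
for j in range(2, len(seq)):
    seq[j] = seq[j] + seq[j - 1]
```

[3, 4, 6, 14, 23, 28, 28, 28]

j=2: seq[2] = 2+4 = 6 → [3, 4, 6, 8, 9, 5, 0, 0]
j=3: seq[3] = 8+6 = 14 → [3, 4, 6, 14, 9, 5, 0, 0]
j=4: seq[4] = 9+14 = 23 → [3, 4, 6, 14, 23, 5, 0, 0]
j=5: seq[5] = 5+23 = 28 → [3, 4, 6, 14, 23, 28, 0, 0]
j=6: seq[6] = 0+28 = 28 → [3, 4, 6, 14, 23, 28, 28, 0]
j=7: seq[7] = 0+28 = 28 → [3, 4, 6, 14, 23, 28, 28, 28]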